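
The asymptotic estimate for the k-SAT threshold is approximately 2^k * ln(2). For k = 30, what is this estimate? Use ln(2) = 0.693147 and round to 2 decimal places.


Using the asymptotic formula: threshold ~ 2^k * ln(2).
2^30 = 1073741824.
1073741824 * 0.693147 = 744260924.08.

744260924.08


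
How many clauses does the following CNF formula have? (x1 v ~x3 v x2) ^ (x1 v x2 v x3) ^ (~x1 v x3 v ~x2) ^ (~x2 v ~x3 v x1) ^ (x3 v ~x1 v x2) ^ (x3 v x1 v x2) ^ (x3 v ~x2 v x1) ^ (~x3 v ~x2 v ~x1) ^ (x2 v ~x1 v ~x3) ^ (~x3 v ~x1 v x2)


Each group enclosed in parentheses joined by ^ is one clause.
Counting the conjuncts: 10 clauses.

10


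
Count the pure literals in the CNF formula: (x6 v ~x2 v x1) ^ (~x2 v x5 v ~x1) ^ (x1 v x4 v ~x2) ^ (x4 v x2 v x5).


A pure literal appears in only one polarity across all clauses.
Pure literals: x4 (positive only), x5 (positive only), x6 (positive only).
Count = 3.

3


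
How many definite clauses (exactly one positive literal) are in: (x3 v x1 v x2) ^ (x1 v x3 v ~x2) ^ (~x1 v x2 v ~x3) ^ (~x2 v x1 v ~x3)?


A definite clause has exactly one positive literal.
Clause 1: 3 positive -> not definite
Clause 2: 2 positive -> not definite
Clause 3: 1 positive -> definite
Clause 4: 1 positive -> definite
Definite clause count = 2.

2


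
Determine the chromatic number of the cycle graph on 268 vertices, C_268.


A cycle on an even number of vertices is bipartite: alternate two colors around the cycle.
Since 268 is even, two colors suffice, and at least two are needed because the graph has edges.
Chromatic number = 2.

2


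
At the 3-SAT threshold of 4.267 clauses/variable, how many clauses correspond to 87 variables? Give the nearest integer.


The 3-SAT phase transition occurs at approximately 4.267 clauses per variable.
m = 4.267 * 87 = 371.229.
Rounded to nearest integer: 371.

371


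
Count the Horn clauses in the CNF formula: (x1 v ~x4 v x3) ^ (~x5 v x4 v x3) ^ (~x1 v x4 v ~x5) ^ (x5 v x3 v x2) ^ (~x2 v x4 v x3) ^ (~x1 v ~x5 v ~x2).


A Horn clause has at most one positive literal.
Clause 1: 2 positive lit(s) -> not Horn
Clause 2: 2 positive lit(s) -> not Horn
Clause 3: 1 positive lit(s) -> Horn
Clause 4: 3 positive lit(s) -> not Horn
Clause 5: 2 positive lit(s) -> not Horn
Clause 6: 0 positive lit(s) -> Horn
Total Horn clauses = 2.

2


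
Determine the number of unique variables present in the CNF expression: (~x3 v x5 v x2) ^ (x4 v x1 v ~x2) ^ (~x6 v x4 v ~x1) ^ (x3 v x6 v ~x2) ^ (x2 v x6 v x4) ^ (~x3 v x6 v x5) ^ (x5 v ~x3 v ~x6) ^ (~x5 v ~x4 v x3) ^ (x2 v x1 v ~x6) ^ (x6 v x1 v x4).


Identify each distinct variable in the formula.
Variables found: x1, x2, x3, x4, x5, x6.
Total distinct variables = 6.

6


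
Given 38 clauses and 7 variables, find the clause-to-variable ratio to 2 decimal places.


Clause-to-variable ratio = clauses / variables.
38 / 7 = 5.43.

5.43


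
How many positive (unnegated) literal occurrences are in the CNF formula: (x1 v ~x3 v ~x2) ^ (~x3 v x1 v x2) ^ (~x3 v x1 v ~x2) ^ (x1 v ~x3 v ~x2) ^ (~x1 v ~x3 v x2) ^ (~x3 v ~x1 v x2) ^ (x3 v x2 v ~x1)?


Scan each clause for unnegated literals.
Clause 1: 1 positive; Clause 2: 2 positive; Clause 3: 1 positive; Clause 4: 1 positive; Clause 5: 1 positive; Clause 6: 1 positive; Clause 7: 2 positive.
Total positive literal occurrences = 9.

9


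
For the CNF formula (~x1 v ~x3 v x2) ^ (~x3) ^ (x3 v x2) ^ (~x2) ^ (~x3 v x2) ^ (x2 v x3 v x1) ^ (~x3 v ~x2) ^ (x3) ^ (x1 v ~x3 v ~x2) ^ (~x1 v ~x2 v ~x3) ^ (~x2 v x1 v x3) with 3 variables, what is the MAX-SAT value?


Enumerate all 8 truth assignments.
For each, count how many of the 11 clauses are satisfied.
The formula is not fully satisfiable, so the maximum is below 11.
Maximum simultaneously satisfiable clauses = 9.

9


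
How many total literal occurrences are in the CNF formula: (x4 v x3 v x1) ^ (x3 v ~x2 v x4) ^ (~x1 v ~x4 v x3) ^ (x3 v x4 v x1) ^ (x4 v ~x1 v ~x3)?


Clause lengths: 3, 3, 3, 3, 3.
Sum = 3 + 3 + 3 + 3 + 3 = 15.

15


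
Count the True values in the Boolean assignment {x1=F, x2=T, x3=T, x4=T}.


The weight is the number of variables assigned True.
True variables: x2, x3, x4.
Weight = 3.

3


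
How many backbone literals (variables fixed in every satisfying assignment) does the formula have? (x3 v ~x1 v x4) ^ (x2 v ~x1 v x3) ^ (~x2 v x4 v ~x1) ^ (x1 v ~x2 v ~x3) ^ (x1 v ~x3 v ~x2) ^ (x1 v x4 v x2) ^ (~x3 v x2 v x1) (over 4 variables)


Find all satisfying assignments: 7 model(s).
Check which variables have the same value in every model.
No variable is fixed across all models.
Backbone size = 0.

0


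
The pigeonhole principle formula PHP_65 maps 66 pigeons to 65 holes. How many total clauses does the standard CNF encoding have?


The PHP encoding has two parts:
1) At-least-one-hole clauses: 66 (one per pigeon, each with 65 literals).
2) At-most-one-pigeon-per-hole clauses: 65 holes * C(66,2) = 65 * 2145 = 139425.
Total clauses = 66 + 139425 = 139491.

139491


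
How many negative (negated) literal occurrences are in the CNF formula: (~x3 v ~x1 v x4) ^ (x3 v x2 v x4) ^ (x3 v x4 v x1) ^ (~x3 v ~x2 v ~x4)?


Scan each clause for negated literals.
Clause 1: 2 negative; Clause 2: 0 negative; Clause 3: 0 negative; Clause 4: 3 negative.
Total negative literal occurrences = 5.

5


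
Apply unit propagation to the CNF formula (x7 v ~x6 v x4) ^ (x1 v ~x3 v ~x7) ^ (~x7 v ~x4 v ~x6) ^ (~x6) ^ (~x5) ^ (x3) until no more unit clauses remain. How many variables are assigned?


Unit propagation repeatedly assigns the literal in any unit clause, then simplifies.
Assignments in order: x6 = F, x5 = F, x3 = T.
No further unit clauses remain.
Total variables assigned = 3.

3


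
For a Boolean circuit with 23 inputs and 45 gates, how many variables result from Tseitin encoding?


The Tseitin transformation introduces one auxiliary variable per gate.
Total variables = inputs + gates = 23 + 45 = 68.

68


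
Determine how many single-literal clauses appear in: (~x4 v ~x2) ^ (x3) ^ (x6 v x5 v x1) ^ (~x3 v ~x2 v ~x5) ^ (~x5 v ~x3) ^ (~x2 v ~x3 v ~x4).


A unit clause contains exactly one literal.
Unit clauses found: (x3).
Count = 1.

1


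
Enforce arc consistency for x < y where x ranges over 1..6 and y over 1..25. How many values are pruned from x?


For the constraint x < y, x needs a supporting value in y's domain.
x can be at most 24 (one less than y's maximum).
Valid x values from domain: 6 out of 6.
Pruned = 6 - 6 = 0.

0


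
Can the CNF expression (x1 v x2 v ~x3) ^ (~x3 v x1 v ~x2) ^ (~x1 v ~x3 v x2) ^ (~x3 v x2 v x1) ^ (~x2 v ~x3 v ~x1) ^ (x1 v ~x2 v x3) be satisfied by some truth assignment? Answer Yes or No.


Check all 8 possible truth assignments.
Number of satisfying assignments found: 3.
The formula is satisfiable.

Yes


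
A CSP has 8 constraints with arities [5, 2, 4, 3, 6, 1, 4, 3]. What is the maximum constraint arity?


The arities are: 5, 2, 4, 3, 6, 1, 4, 3.
Scan for the maximum value.
Maximum arity = 6.

6


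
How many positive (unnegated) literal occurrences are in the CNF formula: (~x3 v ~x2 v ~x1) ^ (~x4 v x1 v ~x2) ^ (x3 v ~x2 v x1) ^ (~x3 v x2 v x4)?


Scan each clause for unnegated literals.
Clause 1: 0 positive; Clause 2: 1 positive; Clause 3: 2 positive; Clause 4: 2 positive.
Total positive literal occurrences = 5.

5


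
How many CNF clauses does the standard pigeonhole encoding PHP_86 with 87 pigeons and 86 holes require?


The PHP encoding has two parts:
1) At-least-one-hole clauses: 87 (one per pigeon, each with 86 literals).
2) At-most-one-pigeon-per-hole clauses: 86 holes * C(87,2) = 86 * 3741 = 321726.
Total clauses = 87 + 321726 = 321813.

321813


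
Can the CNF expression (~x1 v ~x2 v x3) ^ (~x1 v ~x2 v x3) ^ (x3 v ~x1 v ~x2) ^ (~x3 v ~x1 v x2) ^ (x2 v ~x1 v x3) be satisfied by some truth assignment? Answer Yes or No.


Check all 8 possible truth assignments.
Number of satisfying assignments found: 5.
The formula is satisfiable.

Yes


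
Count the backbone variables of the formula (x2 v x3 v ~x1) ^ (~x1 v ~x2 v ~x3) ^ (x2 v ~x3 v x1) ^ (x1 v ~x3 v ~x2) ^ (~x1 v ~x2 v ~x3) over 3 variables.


Find all satisfying assignments: 4 model(s).
Check which variables have the same value in every model.
No variable is fixed across all models.
Backbone size = 0.

0


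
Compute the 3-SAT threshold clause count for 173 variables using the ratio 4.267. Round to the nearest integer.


The 3-SAT phase transition occurs at approximately 4.267 clauses per variable.
m = 4.267 * 173 = 738.191.
Rounded to nearest integer: 738.

738


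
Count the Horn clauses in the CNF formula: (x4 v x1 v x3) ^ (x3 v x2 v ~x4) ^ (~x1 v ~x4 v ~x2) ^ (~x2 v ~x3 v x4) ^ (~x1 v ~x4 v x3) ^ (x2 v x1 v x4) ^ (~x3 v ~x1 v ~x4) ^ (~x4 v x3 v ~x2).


A Horn clause has at most one positive literal.
Clause 1: 3 positive lit(s) -> not Horn
Clause 2: 2 positive lit(s) -> not Horn
Clause 3: 0 positive lit(s) -> Horn
Clause 4: 1 positive lit(s) -> Horn
Clause 5: 1 positive lit(s) -> Horn
Clause 6: 3 positive lit(s) -> not Horn
Clause 7: 0 positive lit(s) -> Horn
Clause 8: 1 positive lit(s) -> Horn
Total Horn clauses = 5.

5


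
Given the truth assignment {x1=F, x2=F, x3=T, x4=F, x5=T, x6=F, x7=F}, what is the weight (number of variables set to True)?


The weight is the number of variables assigned True.
True variables: x3, x5.
Weight = 2.

2


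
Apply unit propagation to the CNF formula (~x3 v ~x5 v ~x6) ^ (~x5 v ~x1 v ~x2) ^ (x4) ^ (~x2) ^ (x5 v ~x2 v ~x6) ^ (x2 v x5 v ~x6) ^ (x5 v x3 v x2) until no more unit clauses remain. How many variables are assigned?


Unit propagation repeatedly assigns the literal in any unit clause, then simplifies.
Assignments in order: x4 = T, x2 = F.
No further unit clauses remain.
Total variables assigned = 2.

2


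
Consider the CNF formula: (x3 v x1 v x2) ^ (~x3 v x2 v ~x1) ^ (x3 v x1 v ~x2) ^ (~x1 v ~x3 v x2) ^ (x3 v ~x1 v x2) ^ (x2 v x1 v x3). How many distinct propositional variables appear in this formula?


Identify each distinct variable in the formula.
Variables found: x1, x2, x3.
Total distinct variables = 3.

3


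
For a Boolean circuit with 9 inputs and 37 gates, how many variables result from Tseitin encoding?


The Tseitin transformation introduces one auxiliary variable per gate.
Total variables = inputs + gates = 9 + 37 = 46.

46


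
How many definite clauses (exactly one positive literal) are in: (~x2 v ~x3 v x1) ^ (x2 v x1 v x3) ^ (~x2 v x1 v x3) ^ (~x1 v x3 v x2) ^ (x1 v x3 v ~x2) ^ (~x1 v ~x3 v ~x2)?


A definite clause has exactly one positive literal.
Clause 1: 1 positive -> definite
Clause 2: 3 positive -> not definite
Clause 3: 2 positive -> not definite
Clause 4: 2 positive -> not definite
Clause 5: 2 positive -> not definite
Clause 6: 0 positive -> not definite
Definite clause count = 1.

1


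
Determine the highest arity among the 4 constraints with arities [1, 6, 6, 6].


The arities are: 1, 6, 6, 6.
Scan for the maximum value.
Maximum arity = 6.

6


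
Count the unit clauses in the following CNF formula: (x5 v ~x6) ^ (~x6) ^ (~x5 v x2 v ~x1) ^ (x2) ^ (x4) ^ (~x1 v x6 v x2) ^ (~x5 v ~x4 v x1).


A unit clause contains exactly one literal.
Unit clauses found: (~x6), (x2), (x4).
Count = 3.

3


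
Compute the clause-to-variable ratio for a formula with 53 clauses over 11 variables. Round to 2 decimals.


Clause-to-variable ratio = clauses / variables.
53 / 11 = 4.82.

4.82


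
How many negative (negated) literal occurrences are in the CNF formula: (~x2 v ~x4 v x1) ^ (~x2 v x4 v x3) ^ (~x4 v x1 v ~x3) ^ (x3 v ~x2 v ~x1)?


Scan each clause for negated literals.
Clause 1: 2 negative; Clause 2: 1 negative; Clause 3: 2 negative; Clause 4: 2 negative.
Total negative literal occurrences = 7.

7


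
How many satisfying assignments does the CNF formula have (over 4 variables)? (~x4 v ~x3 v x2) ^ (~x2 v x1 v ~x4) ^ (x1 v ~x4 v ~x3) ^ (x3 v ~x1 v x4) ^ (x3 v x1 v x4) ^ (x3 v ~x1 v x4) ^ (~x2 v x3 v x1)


Enumerate all 16 truth assignments over 4 variables.
Test each against every clause.
Satisfying assignments found: 8.

8


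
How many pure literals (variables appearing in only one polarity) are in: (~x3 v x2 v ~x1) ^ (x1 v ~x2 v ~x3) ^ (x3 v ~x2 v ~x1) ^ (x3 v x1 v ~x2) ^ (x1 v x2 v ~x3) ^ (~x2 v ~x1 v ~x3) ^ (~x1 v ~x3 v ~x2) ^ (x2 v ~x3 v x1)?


A pure literal appears in only one polarity across all clauses.
No pure literals found.
Count = 0.

0


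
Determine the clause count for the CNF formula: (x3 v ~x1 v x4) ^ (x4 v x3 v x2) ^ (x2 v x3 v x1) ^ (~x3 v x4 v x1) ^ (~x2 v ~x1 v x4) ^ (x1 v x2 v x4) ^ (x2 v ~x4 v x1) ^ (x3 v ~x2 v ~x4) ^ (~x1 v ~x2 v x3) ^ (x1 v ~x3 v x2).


Each group enclosed in parentheses joined by ^ is one clause.
Counting the conjuncts: 10 clauses.

10


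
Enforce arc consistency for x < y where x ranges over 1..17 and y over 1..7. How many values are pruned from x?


For the constraint x < y, x needs a supporting value in y's domain.
x can be at most 6 (one less than y's maximum).
Valid x values from domain: 6 out of 17.
Pruned = 17 - 6 = 11.

11


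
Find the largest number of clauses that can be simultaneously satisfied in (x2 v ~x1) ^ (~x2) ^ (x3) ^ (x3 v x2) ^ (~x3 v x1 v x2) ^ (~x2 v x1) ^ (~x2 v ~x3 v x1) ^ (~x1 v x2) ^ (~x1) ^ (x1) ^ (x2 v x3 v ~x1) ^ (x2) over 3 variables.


Enumerate all 8 truth assignments.
For each, count how many of the 12 clauses are satisfied.
The formula is not fully satisfiable, so the maximum is below 12.
Maximum simultaneously satisfiable clauses = 10.

10


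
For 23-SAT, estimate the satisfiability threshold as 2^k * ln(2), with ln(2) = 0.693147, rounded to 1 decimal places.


Using the asymptotic formula: threshold ~ 2^k * ln(2).
2^23 = 8388608.
8388608 * 0.693147 = 5814538.5.

5814538.5


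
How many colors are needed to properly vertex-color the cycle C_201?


An odd cycle cannot be 2-colored: alternating two colors around the cycle returns to the start with a conflict.
Since 201 is odd, three colors are required (and three suffice).
Chromatic number = 3.

3


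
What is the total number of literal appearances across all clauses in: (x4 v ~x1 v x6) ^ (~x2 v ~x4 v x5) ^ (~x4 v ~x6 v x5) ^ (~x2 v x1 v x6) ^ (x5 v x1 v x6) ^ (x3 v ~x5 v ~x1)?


Clause lengths: 3, 3, 3, 3, 3, 3.
Sum = 3 + 3 + 3 + 3 + 3 + 3 = 18.

18


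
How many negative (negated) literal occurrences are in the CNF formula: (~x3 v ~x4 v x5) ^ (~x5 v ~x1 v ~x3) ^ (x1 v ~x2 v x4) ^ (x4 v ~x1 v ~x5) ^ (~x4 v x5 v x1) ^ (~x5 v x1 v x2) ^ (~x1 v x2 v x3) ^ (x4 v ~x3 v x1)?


Scan each clause for negated literals.
Clause 1: 2 negative; Clause 2: 3 negative; Clause 3: 1 negative; Clause 4: 2 negative; Clause 5: 1 negative; Clause 6: 1 negative; Clause 7: 1 negative; Clause 8: 1 negative.
Total negative literal occurrences = 12.

12


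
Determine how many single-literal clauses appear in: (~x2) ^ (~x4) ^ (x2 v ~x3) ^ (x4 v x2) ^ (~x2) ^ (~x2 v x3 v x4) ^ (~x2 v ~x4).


A unit clause contains exactly one literal.
Unit clauses found: (~x2), (~x4), (~x2).
Count = 3.

3


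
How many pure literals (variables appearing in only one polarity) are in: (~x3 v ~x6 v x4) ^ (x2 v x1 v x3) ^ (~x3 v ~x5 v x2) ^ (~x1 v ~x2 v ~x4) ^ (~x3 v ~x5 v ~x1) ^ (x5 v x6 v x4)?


A pure literal appears in only one polarity across all clauses.
No pure literals found.
Count = 0.

0


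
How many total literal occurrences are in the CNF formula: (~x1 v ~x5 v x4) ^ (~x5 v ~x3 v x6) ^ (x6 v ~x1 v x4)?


Clause lengths: 3, 3, 3.
Sum = 3 + 3 + 3 = 9.

9


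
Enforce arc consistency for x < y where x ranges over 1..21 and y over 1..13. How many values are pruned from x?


For the constraint x < y, x needs a supporting value in y's domain.
x can be at most 12 (one less than y's maximum).
Valid x values from domain: 12 out of 21.
Pruned = 21 - 12 = 9.

9


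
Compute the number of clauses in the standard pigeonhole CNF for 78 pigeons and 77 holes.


The PHP encoding has two parts:
1) At-least-one-hole clauses: 78 (one per pigeon, each with 77 literals).
2) At-most-one-pigeon-per-hole clauses: 77 holes * C(78,2) = 77 * 3003 = 231231.
Total clauses = 78 + 231231 = 231309.

231309


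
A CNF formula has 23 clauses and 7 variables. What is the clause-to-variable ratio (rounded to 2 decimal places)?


Clause-to-variable ratio = clauses / variables.
23 / 7 = 3.29.

3.29


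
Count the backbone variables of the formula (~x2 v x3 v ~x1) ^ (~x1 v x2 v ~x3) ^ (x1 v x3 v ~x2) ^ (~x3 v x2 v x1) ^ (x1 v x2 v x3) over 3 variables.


Find all satisfying assignments: 3 model(s).
Check which variables have the same value in every model.
No variable is fixed across all models.
Backbone size = 0.

0


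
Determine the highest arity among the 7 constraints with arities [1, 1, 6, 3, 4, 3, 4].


The arities are: 1, 1, 6, 3, 4, 3, 4.
Scan for the maximum value.
Maximum arity = 6.

6


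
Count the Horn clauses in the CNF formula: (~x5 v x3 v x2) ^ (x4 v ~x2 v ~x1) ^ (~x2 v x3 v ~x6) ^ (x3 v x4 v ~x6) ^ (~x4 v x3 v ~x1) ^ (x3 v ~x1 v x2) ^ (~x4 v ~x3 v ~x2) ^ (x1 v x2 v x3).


A Horn clause has at most one positive literal.
Clause 1: 2 positive lit(s) -> not Horn
Clause 2: 1 positive lit(s) -> Horn
Clause 3: 1 positive lit(s) -> Horn
Clause 4: 2 positive lit(s) -> not Horn
Clause 5: 1 positive lit(s) -> Horn
Clause 6: 2 positive lit(s) -> not Horn
Clause 7: 0 positive lit(s) -> Horn
Clause 8: 3 positive lit(s) -> not Horn
Total Horn clauses = 4.

4


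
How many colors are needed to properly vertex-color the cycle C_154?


A cycle on an even number of vertices is bipartite: alternate two colors around the cycle.
Since 154 is even, two colors suffice, and at least two are needed because the graph has edges.
Chromatic number = 2.

2


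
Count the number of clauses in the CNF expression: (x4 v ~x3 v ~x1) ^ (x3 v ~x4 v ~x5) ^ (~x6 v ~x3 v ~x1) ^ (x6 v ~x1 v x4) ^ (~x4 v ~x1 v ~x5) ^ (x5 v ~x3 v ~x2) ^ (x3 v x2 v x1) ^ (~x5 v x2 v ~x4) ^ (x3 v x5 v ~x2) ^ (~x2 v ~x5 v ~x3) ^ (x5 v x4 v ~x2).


Each group enclosed in parentheses joined by ^ is one clause.
Counting the conjuncts: 11 clauses.

11


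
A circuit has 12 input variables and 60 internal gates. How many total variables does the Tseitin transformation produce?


The Tseitin transformation introduces one auxiliary variable per gate.
Total variables = inputs + gates = 12 + 60 = 72.

72


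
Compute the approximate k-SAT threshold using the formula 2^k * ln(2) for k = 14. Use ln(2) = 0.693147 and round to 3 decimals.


Using the asymptotic formula: threshold ~ 2^k * ln(2).
2^14 = 16384.
16384 * 0.693147 = 11356.52.

11356.52


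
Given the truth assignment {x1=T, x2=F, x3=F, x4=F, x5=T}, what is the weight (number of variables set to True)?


The weight is the number of variables assigned True.
True variables: x1, x5.
Weight = 2.

2


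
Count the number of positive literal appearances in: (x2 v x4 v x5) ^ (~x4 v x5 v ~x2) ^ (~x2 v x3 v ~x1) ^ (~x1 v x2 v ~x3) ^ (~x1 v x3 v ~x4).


Scan each clause for unnegated literals.
Clause 1: 3 positive; Clause 2: 1 positive; Clause 3: 1 positive; Clause 4: 1 positive; Clause 5: 1 positive.
Total positive literal occurrences = 7.

7


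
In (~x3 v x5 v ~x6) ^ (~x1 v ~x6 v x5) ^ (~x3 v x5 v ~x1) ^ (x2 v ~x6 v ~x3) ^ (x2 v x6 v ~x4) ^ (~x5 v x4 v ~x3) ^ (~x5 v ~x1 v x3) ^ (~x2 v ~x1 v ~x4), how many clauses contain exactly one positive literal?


A definite clause has exactly one positive literal.
Clause 1: 1 positive -> definite
Clause 2: 1 positive -> definite
Clause 3: 1 positive -> definite
Clause 4: 1 positive -> definite
Clause 5: 2 positive -> not definite
Clause 6: 1 positive -> definite
Clause 7: 1 positive -> definite
Clause 8: 0 positive -> not definite
Definite clause count = 6.

6


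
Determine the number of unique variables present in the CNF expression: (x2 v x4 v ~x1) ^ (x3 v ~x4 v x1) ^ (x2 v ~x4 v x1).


Identify each distinct variable in the formula.
Variables found: x1, x2, x3, x4.
Total distinct variables = 4.

4


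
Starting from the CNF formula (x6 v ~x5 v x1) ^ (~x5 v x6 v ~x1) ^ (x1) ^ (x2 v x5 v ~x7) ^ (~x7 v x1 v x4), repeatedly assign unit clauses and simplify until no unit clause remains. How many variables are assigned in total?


Unit propagation repeatedly assigns the literal in any unit clause, then simplifies.
Assignments in order: x1 = T.
No further unit clauses remain.
Total variables assigned = 1.

1


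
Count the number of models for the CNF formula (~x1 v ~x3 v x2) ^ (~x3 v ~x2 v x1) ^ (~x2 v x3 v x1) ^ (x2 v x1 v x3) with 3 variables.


Enumerate all 8 truth assignments over 3 variables.
Test each against every clause.
Satisfying assignments found: 4.

4


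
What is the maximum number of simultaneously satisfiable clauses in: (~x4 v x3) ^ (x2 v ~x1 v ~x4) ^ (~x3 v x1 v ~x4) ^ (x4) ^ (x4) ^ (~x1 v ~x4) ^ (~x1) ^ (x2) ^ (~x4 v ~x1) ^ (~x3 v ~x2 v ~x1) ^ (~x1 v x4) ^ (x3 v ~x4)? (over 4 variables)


Enumerate all 16 truth assignments.
For each, count how many of the 12 clauses are satisfied.
The formula is not fully satisfiable, so the maximum is below 12.
Maximum simultaneously satisfiable clauses = 11.

11


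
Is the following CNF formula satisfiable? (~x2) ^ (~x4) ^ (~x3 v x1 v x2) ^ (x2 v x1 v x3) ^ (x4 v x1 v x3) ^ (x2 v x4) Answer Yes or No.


Check all 16 possible truth assignments.
Number of satisfying assignments found: 0.
The formula is unsatisfiable.

No


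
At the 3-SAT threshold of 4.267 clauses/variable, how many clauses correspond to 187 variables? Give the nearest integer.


The 3-SAT phase transition occurs at approximately 4.267 clauses per variable.
m = 4.267 * 187 = 797.929.
Rounded to nearest integer: 798.

798


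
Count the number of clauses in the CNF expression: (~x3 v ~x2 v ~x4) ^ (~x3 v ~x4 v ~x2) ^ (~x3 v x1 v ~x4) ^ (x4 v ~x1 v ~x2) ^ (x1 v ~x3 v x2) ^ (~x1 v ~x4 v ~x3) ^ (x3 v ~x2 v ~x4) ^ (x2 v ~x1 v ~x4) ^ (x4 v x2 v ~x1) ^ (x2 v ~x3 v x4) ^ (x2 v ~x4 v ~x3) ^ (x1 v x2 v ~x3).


Each group enclosed in parentheses joined by ^ is one clause.
Counting the conjuncts: 12 clauses.

12


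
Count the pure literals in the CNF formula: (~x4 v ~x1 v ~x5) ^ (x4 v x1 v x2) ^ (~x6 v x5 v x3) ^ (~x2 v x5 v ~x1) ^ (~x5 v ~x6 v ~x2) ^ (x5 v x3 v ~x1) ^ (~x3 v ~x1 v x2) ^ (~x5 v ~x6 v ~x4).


A pure literal appears in only one polarity across all clauses.
Pure literals: x6 (negative only).
Count = 1.

1


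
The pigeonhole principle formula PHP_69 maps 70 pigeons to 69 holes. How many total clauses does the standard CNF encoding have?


The PHP encoding has two parts:
1) At-least-one-hole clauses: 70 (one per pigeon, each with 69 literals).
2) At-most-one-pigeon-per-hole clauses: 69 holes * C(70,2) = 69 * 2415 = 166635.
Total clauses = 70 + 166635 = 166705.

166705


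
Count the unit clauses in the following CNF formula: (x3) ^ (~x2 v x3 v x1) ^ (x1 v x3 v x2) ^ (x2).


A unit clause contains exactly one literal.
Unit clauses found: (x3), (x2).
Count = 2.

2


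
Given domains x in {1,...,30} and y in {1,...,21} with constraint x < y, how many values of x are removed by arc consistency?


For the constraint x < y, x needs a supporting value in y's domain.
x can be at most 20 (one less than y's maximum).
Valid x values from domain: 20 out of 30.
Pruned = 30 - 20 = 10.

10


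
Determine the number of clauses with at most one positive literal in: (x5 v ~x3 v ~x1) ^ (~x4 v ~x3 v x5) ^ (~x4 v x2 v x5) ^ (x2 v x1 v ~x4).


A Horn clause has at most one positive literal.
Clause 1: 1 positive lit(s) -> Horn
Clause 2: 1 positive lit(s) -> Horn
Clause 3: 2 positive lit(s) -> not Horn
Clause 4: 2 positive lit(s) -> not Horn
Total Horn clauses = 2.

2


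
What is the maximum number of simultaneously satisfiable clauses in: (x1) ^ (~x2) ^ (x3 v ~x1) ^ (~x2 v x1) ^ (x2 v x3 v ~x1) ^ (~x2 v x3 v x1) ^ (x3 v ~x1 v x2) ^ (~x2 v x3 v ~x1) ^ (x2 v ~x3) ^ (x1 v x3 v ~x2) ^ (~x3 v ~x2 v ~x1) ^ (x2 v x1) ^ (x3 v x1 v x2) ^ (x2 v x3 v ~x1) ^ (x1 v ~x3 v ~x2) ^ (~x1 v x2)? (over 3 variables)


Enumerate all 8 truth assignments.
For each, count how many of the 16 clauses are satisfied.
The formula is not fully satisfiable, so the maximum is below 16.
Maximum simultaneously satisfiable clauses = 14.

14


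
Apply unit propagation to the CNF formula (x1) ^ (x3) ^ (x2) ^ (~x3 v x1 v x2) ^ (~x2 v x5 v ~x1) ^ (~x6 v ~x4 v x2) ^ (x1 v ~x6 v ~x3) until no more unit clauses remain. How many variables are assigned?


Unit propagation repeatedly assigns the literal in any unit clause, then simplifies.
Assignments in order: x1 = T, x3 = T, x2 = T, x5 = T.
No further unit clauses remain.
Total variables assigned = 4.

4


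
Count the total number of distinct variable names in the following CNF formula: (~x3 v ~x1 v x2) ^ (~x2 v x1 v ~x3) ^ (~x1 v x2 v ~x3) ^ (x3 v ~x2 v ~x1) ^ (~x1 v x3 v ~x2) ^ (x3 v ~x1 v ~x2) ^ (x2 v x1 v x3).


Identify each distinct variable in the formula.
Variables found: x1, x2, x3.
Total distinct variables = 3.

3


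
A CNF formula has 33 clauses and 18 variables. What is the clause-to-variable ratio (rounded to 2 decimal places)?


Clause-to-variable ratio = clauses / variables.
33 / 18 = 1.83.

1.83


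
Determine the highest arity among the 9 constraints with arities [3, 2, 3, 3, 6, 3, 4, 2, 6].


The arities are: 3, 2, 3, 3, 6, 3, 4, 2, 6.
Scan for the maximum value.
Maximum arity = 6.

6


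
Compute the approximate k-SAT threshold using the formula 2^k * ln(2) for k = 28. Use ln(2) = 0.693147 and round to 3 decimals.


Using the asymptotic formula: threshold ~ 2^k * ln(2).
2^28 = 268435456.
268435456 * 0.693147 = 186065231.02.

186065231.02


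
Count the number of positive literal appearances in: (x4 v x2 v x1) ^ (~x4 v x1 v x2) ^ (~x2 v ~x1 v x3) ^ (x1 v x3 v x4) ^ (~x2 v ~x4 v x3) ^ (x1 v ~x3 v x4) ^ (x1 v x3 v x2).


Scan each clause for unnegated literals.
Clause 1: 3 positive; Clause 2: 2 positive; Clause 3: 1 positive; Clause 4: 3 positive; Clause 5: 1 positive; Clause 6: 2 positive; Clause 7: 3 positive.
Total positive literal occurrences = 15.

15


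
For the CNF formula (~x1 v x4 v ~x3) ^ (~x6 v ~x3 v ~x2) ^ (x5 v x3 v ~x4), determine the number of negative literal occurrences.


Scan each clause for negated literals.
Clause 1: 2 negative; Clause 2: 3 negative; Clause 3: 1 negative.
Total negative literal occurrences = 6.

6


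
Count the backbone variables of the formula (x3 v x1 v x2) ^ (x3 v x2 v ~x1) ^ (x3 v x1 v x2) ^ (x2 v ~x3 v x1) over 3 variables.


Find all satisfying assignments: 5 model(s).
Check which variables have the same value in every model.
No variable is fixed across all models.
Backbone size = 0.

0


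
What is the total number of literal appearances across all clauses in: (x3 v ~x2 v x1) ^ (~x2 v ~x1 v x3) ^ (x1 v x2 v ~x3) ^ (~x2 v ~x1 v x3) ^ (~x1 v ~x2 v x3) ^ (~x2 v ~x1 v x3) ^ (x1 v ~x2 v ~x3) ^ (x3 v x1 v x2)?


Clause lengths: 3, 3, 3, 3, 3, 3, 3, 3.
Sum = 3 + 3 + 3 + 3 + 3 + 3 + 3 + 3 = 24.

24


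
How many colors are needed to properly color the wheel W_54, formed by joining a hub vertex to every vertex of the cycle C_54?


W_54 consists of the cycle C_54 together with a hub vertex adjacent to every cycle vertex.
The cycle C_54 needs 2 colors (even cycle -> 2).
The hub is adjacent to every cycle vertex, so it must receive a new color distinct from all of them.
Chromatic number = 2 + 1 = 3.

3


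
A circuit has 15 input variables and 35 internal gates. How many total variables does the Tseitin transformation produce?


The Tseitin transformation introduces one auxiliary variable per gate.
Total variables = inputs + gates = 15 + 35 = 50.

50


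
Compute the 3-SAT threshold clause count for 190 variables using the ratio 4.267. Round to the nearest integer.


The 3-SAT phase transition occurs at approximately 4.267 clauses per variable.
m = 4.267 * 190 = 810.73.
Rounded to nearest integer: 811.

811


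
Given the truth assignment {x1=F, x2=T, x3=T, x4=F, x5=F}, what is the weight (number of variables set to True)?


The weight is the number of variables assigned True.
True variables: x2, x3.
Weight = 2.

2


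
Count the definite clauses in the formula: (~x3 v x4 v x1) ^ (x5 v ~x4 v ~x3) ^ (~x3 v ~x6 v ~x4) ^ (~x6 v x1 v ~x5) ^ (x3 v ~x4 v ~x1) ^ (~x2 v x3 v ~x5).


A definite clause has exactly one positive literal.
Clause 1: 2 positive -> not definite
Clause 2: 1 positive -> definite
Clause 3: 0 positive -> not definite
Clause 4: 1 positive -> definite
Clause 5: 1 positive -> definite
Clause 6: 1 positive -> definite
Definite clause count = 4.

4


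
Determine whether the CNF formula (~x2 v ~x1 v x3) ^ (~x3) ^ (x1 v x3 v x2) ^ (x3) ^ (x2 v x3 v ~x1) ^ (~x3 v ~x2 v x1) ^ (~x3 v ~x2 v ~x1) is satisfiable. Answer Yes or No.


Check all 8 possible truth assignments.
Number of satisfying assignments found: 0.
The formula is unsatisfiable.

No


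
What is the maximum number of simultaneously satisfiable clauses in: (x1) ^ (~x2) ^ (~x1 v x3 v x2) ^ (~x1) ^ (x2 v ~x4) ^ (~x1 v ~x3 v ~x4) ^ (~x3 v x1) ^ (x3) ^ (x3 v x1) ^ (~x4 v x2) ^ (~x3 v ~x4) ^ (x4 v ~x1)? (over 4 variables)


Enumerate all 16 truth assignments.
For each, count how many of the 12 clauses are satisfied.
The formula is not fully satisfiable, so the maximum is below 12.
Maximum simultaneously satisfiable clauses = 10.

10


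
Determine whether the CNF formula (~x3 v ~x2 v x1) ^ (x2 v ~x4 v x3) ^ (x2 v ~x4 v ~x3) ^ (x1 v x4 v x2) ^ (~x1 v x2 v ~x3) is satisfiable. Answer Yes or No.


Check all 16 possible truth assignments.
Number of satisfying assignments found: 7.
The formula is satisfiable.

Yes


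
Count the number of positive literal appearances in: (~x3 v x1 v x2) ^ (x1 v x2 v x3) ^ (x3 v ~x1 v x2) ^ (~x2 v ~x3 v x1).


Scan each clause for unnegated literals.
Clause 1: 2 positive; Clause 2: 3 positive; Clause 3: 2 positive; Clause 4: 1 positive.
Total positive literal occurrences = 8.

8


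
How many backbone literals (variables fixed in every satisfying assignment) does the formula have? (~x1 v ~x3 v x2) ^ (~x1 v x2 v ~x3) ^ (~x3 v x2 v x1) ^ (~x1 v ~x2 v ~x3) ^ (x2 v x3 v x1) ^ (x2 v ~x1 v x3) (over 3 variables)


Find all satisfying assignments: 3 model(s).
Check which variables have the same value in every model.
Fixed variables: x2=T.
Backbone size = 1.

1


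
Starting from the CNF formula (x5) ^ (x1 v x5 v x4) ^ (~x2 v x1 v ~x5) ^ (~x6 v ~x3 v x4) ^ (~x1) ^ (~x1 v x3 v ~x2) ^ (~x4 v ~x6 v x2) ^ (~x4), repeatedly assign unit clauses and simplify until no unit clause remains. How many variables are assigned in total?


Unit propagation repeatedly assigns the literal in any unit clause, then simplifies.
Assignments in order: x5 = T, x1 = F, x2 = F, x4 = F.
No further unit clauses remain.
Total variables assigned = 4.

4


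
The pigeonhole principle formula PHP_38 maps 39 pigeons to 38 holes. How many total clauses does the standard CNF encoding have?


The PHP encoding has two parts:
1) At-least-one-hole clauses: 39 (one per pigeon, each with 38 literals).
2) At-most-one-pigeon-per-hole clauses: 38 holes * C(39,2) = 38 * 741 = 28158.
Total clauses = 39 + 28158 = 28197.

28197


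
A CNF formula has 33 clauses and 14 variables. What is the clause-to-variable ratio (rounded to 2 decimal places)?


Clause-to-variable ratio = clauses / variables.
33 / 14 = 2.36.

2.36


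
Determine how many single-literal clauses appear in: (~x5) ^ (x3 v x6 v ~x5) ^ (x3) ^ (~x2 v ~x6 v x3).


A unit clause contains exactly one literal.
Unit clauses found: (~x5), (x3).
Count = 2.

2


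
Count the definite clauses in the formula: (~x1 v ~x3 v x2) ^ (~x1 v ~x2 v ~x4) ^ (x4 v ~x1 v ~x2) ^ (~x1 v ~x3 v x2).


A definite clause has exactly one positive literal.
Clause 1: 1 positive -> definite
Clause 2: 0 positive -> not definite
Clause 3: 1 positive -> definite
Clause 4: 1 positive -> definite
Definite clause count = 3.

3


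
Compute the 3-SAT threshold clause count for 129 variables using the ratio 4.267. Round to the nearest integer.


The 3-SAT phase transition occurs at approximately 4.267 clauses per variable.
m = 4.267 * 129 = 550.443.
Rounded to nearest integer: 550.

550


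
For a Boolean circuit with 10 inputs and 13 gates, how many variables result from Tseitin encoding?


The Tseitin transformation introduces one auxiliary variable per gate.
Total variables = inputs + gates = 10 + 13 = 23.

23


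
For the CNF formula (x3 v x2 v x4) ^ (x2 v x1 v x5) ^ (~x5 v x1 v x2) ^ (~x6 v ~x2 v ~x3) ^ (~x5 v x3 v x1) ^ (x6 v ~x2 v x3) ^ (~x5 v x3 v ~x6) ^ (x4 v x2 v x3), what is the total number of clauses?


Each group enclosed in parentheses joined by ^ is one clause.
Counting the conjuncts: 8 clauses.

8


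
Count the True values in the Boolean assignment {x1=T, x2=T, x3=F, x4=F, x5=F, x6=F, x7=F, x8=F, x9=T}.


The weight is the number of variables assigned True.
True variables: x1, x2, x9.
Weight = 3.

3


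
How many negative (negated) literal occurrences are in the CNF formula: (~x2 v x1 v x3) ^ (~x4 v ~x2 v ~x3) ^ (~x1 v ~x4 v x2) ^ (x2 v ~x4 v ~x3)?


Scan each clause for negated literals.
Clause 1: 1 negative; Clause 2: 3 negative; Clause 3: 2 negative; Clause 4: 2 negative.
Total negative literal occurrences = 8.

8


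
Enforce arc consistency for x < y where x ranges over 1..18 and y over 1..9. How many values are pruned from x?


For the constraint x < y, x needs a supporting value in y's domain.
x can be at most 8 (one less than y's maximum).
Valid x values from domain: 8 out of 18.
Pruned = 18 - 8 = 10.

10


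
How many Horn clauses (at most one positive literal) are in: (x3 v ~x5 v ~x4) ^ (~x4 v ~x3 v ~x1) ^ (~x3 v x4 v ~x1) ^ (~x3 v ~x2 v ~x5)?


A Horn clause has at most one positive literal.
Clause 1: 1 positive lit(s) -> Horn
Clause 2: 0 positive lit(s) -> Horn
Clause 3: 1 positive lit(s) -> Horn
Clause 4: 0 positive lit(s) -> Horn
Total Horn clauses = 4.

4


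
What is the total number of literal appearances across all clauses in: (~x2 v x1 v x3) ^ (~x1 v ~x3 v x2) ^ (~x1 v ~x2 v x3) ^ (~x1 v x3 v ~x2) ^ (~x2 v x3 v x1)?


Clause lengths: 3, 3, 3, 3, 3.
Sum = 3 + 3 + 3 + 3 + 3 = 15.

15


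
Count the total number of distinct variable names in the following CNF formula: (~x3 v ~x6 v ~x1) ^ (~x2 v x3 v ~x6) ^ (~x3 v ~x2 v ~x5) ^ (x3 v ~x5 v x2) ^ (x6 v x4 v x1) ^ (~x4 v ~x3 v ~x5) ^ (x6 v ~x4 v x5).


Identify each distinct variable in the formula.
Variables found: x1, x2, x3, x4, x5, x6.
Total distinct variables = 6.

6


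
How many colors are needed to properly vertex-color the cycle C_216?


A cycle on an even number of vertices is bipartite: alternate two colors around the cycle.
Since 216 is even, two colors suffice, and at least two are needed because the graph has edges.
Chromatic number = 2.

2


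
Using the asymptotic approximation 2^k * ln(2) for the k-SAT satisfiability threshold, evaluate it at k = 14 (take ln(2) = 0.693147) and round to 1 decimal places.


Using the asymptotic formula: threshold ~ 2^k * ln(2).
2^14 = 16384.
16384 * 0.693147 = 11356.5.

11356.5


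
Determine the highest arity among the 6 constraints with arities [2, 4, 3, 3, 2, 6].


The arities are: 2, 4, 3, 3, 2, 6.
Scan for the maximum value.
Maximum arity = 6.

6


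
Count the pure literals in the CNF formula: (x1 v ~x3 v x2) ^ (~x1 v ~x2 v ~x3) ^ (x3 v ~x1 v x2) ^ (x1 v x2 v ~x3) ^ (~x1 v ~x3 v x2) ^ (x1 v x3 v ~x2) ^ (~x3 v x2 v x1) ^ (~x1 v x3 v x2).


A pure literal appears in only one polarity across all clauses.
No pure literals found.
Count = 0.

0


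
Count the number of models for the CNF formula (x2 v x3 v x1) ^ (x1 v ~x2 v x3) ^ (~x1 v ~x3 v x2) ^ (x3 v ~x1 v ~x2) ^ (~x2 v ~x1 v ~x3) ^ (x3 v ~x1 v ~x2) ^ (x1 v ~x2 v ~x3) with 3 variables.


Enumerate all 8 truth assignments over 3 variables.
Test each against every clause.
Satisfying assignments found: 2.

2


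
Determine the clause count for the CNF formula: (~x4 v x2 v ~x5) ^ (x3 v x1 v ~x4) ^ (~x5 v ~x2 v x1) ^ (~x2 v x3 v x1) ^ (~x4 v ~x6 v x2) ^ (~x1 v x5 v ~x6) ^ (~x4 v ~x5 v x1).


Each group enclosed in parentheses joined by ^ is one clause.
Counting the conjuncts: 7 clauses.

7


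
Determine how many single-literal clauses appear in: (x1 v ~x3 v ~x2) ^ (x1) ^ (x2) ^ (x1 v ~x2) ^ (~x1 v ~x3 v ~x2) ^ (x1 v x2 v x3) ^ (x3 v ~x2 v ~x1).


A unit clause contains exactly one literal.
Unit clauses found: (x1), (x2).
Count = 2.

2


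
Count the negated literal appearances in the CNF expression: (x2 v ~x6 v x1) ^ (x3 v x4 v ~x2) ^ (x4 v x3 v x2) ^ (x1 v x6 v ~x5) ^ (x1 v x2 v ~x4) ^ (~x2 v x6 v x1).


Scan each clause for negated literals.
Clause 1: 1 negative; Clause 2: 1 negative; Clause 3: 0 negative; Clause 4: 1 negative; Clause 5: 1 negative; Clause 6: 1 negative.
Total negative literal occurrences = 5.

5


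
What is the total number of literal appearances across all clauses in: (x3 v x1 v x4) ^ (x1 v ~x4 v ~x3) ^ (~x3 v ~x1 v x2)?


Clause lengths: 3, 3, 3.
Sum = 3 + 3 + 3 = 9.

9


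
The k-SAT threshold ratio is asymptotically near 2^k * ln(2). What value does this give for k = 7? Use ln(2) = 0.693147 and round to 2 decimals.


Using the asymptotic formula: threshold ~ 2^k * ln(2).
2^7 = 128.
128 * 0.693147 = 88.72.

88.72


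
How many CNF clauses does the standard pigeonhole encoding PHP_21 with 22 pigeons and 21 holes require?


The PHP encoding has two parts:
1) At-least-one-hole clauses: 22 (one per pigeon, each with 21 literals).
2) At-most-one-pigeon-per-hole clauses: 21 holes * C(22,2) = 21 * 231 = 4851.
Total clauses = 22 + 4851 = 4873.

4873


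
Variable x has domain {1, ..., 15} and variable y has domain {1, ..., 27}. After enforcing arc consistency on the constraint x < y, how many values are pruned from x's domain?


For the constraint x < y, x needs a supporting value in y's domain.
x can be at most 26 (one less than y's maximum).
Valid x values from domain: 15 out of 15.
Pruned = 15 - 15 = 0.

0


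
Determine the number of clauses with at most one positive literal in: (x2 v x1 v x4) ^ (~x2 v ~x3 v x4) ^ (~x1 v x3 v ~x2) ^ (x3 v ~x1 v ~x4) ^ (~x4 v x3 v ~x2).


A Horn clause has at most one positive literal.
Clause 1: 3 positive lit(s) -> not Horn
Clause 2: 1 positive lit(s) -> Horn
Clause 3: 1 positive lit(s) -> Horn
Clause 4: 1 positive lit(s) -> Horn
Clause 5: 1 positive lit(s) -> Horn
Total Horn clauses = 4.

4


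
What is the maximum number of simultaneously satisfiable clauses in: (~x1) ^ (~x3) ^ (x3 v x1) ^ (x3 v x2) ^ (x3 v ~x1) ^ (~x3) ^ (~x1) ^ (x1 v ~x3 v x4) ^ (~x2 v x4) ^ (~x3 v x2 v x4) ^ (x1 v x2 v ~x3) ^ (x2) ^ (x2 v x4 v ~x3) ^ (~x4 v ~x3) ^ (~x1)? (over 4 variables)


Enumerate all 16 truth assignments.
For each, count how many of the 15 clauses are satisfied.
The formula is not fully satisfiable, so the maximum is below 15.
Maximum simultaneously satisfiable clauses = 14.

14


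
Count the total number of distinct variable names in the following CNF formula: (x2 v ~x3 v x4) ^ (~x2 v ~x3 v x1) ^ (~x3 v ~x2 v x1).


Identify each distinct variable in the formula.
Variables found: x1, x2, x3, x4.
Total distinct variables = 4.

4


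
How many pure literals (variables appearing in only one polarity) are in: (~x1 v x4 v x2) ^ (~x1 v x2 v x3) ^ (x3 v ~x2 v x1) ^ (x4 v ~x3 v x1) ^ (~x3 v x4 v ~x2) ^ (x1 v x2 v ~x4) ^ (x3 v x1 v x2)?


A pure literal appears in only one polarity across all clauses.
No pure literals found.
Count = 0.

0


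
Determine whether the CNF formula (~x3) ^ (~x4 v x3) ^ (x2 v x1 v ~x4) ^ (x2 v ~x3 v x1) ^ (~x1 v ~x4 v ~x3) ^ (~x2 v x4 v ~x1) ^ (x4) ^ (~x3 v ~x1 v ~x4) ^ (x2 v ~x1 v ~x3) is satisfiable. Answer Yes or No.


Check all 16 possible truth assignments.
Number of satisfying assignments found: 0.
The formula is unsatisfiable.

No
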